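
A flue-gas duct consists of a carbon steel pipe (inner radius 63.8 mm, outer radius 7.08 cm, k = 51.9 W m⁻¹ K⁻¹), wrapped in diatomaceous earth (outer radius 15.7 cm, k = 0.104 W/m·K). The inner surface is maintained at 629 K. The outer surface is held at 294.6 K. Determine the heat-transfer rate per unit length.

Q' = 274 W/m

Series thermal resistances, inner to outer:
  R'_carbon steel = ln(0.0708/0.0638)/(2πk) = 0.1041/(2π·51.9) = 3.192×10^-4 m·K/W
  R'_diatomaceous earth = ln(0.157/0.0708)/(2πk) = 0.7964/(2π·0.104) = 1.219 m·K/W
ΣR = 3.192×10^-4 + 1.219 = 1.219 m·K/W
Q' = ΔT/ΣR = (629 K − 294.6 K)/1.219 = 274 W/m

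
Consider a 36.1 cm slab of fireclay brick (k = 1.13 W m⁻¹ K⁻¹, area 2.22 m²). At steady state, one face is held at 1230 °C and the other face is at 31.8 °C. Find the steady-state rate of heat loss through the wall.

Q = kA·ΔT/L = 1.13 × 2.22 × |1230 °C − 31.8 °C| / 0.361 = 8330 W

Q = 8.33 kW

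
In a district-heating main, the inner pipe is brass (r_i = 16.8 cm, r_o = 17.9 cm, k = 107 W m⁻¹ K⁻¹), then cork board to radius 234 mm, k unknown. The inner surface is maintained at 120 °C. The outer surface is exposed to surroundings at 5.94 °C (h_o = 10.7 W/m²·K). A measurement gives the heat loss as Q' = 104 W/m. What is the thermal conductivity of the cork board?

ΣR = ΔT/Q' = |120 − 5.94|/104 = 1.097 m·K/W
Known resistances:
  R'_brass = ln(0.179/0.168)/(2πk) = 0.06342/(2π·107) = 9.434×10^-5 m·K/W
  R'_conv,out = 1/(2πr h) = 1/(2π·0.234·10.7) = 0.06357 m·K/W
R_cork board = ΣR − ΣR_known = 1.097 − 0.06366 = 1.033 m·K/W
ln(r₂/r₁)/(2πk) = 1.033 ⇒ k = 0.2679/(2π·1.033) = 0.0413 W/m·K

k = 0.0413 W/m·K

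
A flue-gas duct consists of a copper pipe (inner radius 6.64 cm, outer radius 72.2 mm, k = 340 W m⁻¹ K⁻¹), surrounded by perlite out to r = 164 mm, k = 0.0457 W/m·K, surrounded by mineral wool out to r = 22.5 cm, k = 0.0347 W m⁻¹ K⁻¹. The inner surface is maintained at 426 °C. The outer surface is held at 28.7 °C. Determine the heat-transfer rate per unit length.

Series thermal resistances, inner to outer:
  R'_copper = ln(0.0722/0.0664)/(2πk) = 0.08374/(2π·340) = 3.920×10^-5 m·K/W
  R'_perlite = ln(0.164/0.0722)/(2πk) = 0.8204/(2π·0.0457) = 2.857 m·K/W
  R'_mineral wool = ln(0.225/0.164)/(2πk) = 0.3162/(2π·0.0347) = 1.450 m·K/W
ΣR = 3.920×10^-5 + 2.857 + 1.450 = 4.307 m·K/W
Q' = ΔT/ΣR = (426 °C − 28.7 °C)/4.307 = 92.2 W/m

Q' = 92.2 W/m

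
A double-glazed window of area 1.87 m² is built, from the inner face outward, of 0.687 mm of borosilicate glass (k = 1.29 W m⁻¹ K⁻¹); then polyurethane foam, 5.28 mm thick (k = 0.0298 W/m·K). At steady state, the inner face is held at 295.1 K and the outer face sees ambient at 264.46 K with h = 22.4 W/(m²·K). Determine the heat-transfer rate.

Q = 258 W

Treat each layer as a resistance in series:
  R_borosilicate glass = L/(kA) = 6.87×10^-4/(1.29·1.87) = 2.848×10^-4 K/W
  R_polyurethane foam = L/(kA) = 0.00528/(0.0298·1.87) = 0.09475 K/W
  R_conv,out = 1/(hA) = 1/(22.4·1.87) = 0.02387 K/W
ΣR = 2.848×10^-4 + 0.09475 + 0.02387 = 0.1189 K/W
Q = ΔT/ΣR = (295.1 K − 264.46 K)/0.1189 = 258 W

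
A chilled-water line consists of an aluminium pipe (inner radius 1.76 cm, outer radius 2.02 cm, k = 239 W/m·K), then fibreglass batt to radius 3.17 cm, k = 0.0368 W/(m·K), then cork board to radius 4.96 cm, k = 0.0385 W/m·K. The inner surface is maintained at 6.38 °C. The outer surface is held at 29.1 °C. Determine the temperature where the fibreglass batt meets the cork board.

Series thermal resistances, inner to outer:
  R'_aluminium = ln(0.0202/0.0176)/(2πk) = 0.1378/(2π·239) = 9.175×10^-5 m·K/W
  R'_fibreglass batt = ln(0.0317/0.0202)/(2πk) = 0.4506/(2π·0.0368) = 1.949 m·K/W
  R'_cork board = ln(0.0496/0.0317)/(2πk) = 0.4477/(2π·0.0385) = 1.851 m·K/W
ΣR = 9.175×10^-5 + 1.949 + 1.851 = 3.800 m·K/W
Q' = ΔT/ΣR = (6.38 °C − 29.1 °C)/3.800 = -5.979 W/m
From the inner boundary to the fibreglass batt/cork board interface, ΣR_partial = 1.949 m·K/W.
T_interface = T_in − Q'·ΣR_partial = 6.38 °C − (-5.979)(1.949) = 18.0 °C

T = 18.0 °C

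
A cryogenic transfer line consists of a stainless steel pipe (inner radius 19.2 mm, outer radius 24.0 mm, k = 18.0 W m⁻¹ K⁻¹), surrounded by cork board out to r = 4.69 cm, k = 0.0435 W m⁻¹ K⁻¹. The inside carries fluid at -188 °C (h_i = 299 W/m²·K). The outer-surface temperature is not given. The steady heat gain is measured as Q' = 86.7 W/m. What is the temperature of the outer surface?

Sum the resistances:
  R'_conv,in = 1/(2πr h) = 1/(2π·0.0192·299) = 0.02772 m·K/W
  R'_stainless steel = ln(0.0240/0.0192)/(2πk) = 0.2231/(2π·18.0) = 0.001973 m·K/W
  R'_cork board = ln(0.0469/0.0240)/(2πk) = 0.6700/(2π·0.0435) = 2.451 m·K/W
ΣR = 2.481 m·K/W
ΔT = Q'·ΣR = 86.7 × 2.481 = 215.1 K
Heat flows inward, so T_out = T_in + ΔT = -188 + 215.1 = 27.1 °C

T_out = 27.1 °C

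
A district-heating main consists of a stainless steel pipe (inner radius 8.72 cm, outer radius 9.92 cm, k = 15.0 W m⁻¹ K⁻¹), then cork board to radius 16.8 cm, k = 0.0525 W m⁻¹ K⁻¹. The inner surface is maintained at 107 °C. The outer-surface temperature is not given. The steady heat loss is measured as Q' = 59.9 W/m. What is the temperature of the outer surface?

T_out = 11.3 °C

Series resistances:
  R'_stainless steel = ln(0.0992/0.0872)/(2πk) = 0.1289/(2π·15.0) = 0.001368 m·K/W
  R'_cork board = ln(0.168/0.0992)/(2πk) = 0.5268/(2π·0.0525) = 1.597 m·K/W
ΣR = 1.598 m·K/W
ΔT = Q'·ΣR = 59.9 × 1.598 = 95.72 K
Heat flows outward, so T_out = T_in − ΔT = 107 − 95.72 = 11.3 °C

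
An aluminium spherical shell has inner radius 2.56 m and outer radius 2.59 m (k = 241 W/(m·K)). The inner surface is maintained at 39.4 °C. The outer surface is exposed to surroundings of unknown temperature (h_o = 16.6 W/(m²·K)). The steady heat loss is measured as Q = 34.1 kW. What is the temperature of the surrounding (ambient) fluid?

T_out = 15.0 °C

Series resistances:
  R_aluminium = (1/2.56 − 1/2.59)/(4πk) = 0.004525/(4π·241) = 1.494×10^-6 K/W
  R_conv,out = 1/(4πr²h) = 1/(4π·2.59²·16.6) = 7.146×10^-4 K/W
ΣR = 7.161×10^-4 K/W
ΔT = Q·ΣR = 34100 × 7.161×10^-4 = 24.42 K
Heat flows outward, so T_out = T_in − ΔT = 39.4 − 24.42 = 15.0 °C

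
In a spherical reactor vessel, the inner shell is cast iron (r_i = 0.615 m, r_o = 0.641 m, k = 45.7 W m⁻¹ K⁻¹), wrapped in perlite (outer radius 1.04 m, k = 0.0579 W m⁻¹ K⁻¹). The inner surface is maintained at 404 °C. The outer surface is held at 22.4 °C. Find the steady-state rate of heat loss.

Q = 464 W

Series thermal resistances, inner to outer:
  R_cast iron = (1/0.615 − 1/0.641)/(4πk) = 0.06595/(4π·45.7) = 1.148×10^-4 K/W
  R_perlite = (1/0.641 − 1/1.04)/(4πk) = 0.5985/(4π·0.0579) = 0.8226 K/W
ΣR = 1.148×10^-4 + 0.8226 = 0.8227 K/W
Q = ΔT/ΣR = (404 °C − 22.4 °C)/0.8227 = 464 W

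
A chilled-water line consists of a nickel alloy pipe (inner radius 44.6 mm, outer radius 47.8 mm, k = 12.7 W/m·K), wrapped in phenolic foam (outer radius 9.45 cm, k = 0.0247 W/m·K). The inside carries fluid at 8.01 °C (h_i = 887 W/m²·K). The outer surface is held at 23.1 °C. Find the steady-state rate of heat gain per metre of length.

Q' = 3.43 W/m

Resistance network (inner→outer):
  R'_conv,in = 1/(2πr h) = 1/(2π·0.0446·887) = 0.004023 m·K/W
  R'_nickel alloy = ln(0.0478/0.0446)/(2πk) = 0.06929/(2π·12.7) = 8.684×10^-4 m·K/W
  R'_phenolic foam = ln(0.0945/0.0478)/(2πk) = 0.6816/(2π·0.0247) = 4.392 m·K/W
ΣR = 0.004023 + 8.684×10^-4 + 4.392 = 4.397 m·K/W
Q' = ΔT/ΣR = (8.01 °C − 23.1 °C)/4.397 = -3.43 W/m
(Negative Q' ⇒ heat flows inward; heat gain = 3.43 W/m.)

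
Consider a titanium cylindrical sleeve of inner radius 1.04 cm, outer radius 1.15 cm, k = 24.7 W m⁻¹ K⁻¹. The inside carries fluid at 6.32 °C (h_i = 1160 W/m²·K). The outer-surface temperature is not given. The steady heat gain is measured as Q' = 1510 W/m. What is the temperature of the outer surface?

T_out = 27.2 °C

Sum the resistances:
  R'_conv,in = 1/(2πr h) = 1/(2π·0.0104·1160) = 0.01319 m·K/W
  R'_titanium = ln(0.0115/0.0104)/(2πk) = 0.1005/(2π·24.7) = 6.478×10^-4 m·K/W
ΣR = 0.01384 m·K/W
ΔT = Q'·ΣR = 1510 × 0.01384 = 20.90 K
Heat flows inward, so T_out = T_in + ΔT = 6.32 + 20.90 = 27.2 °C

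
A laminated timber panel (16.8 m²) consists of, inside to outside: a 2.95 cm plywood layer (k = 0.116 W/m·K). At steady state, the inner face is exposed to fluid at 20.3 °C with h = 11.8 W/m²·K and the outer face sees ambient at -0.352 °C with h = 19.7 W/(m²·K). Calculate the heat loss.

Treat each layer as a resistance in series:
  R_conv,in = 1/(hA) = 1/(11.8·16.8) = 0.005044 K/W
  R_plywood = L/(kA) = 0.0295/(0.116·16.8) = 0.01514 K/W
  R_conv,out = 1/(hA) = 1/(19.7·16.8) = 0.003022 K/W
ΣR = 0.005044 + 0.01514 + 0.003022 = 0.02321 K/W
Q = ΔT/ΣR = (20.3 °C − -0.352 °C)/0.02321 = 890 W

Q = 890 W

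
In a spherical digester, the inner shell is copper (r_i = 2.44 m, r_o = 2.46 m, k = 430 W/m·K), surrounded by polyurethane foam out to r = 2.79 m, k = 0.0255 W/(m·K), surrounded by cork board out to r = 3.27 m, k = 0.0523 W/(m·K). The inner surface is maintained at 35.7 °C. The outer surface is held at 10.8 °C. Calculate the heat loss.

Q = 108 W

Resistance network (inner→outer):
  R_copper = (1/2.44 − 1/2.46)/(4πk) = 0.003332/(4π·430) = 6.166×10^-7 K/W
  R_polyurethane foam = (1/2.46 − 1/2.79)/(4πk) = 0.04808/(4π·0.0255) = 0.1500 K/W
  R_cork board = (1/2.79 − 1/3.27)/(4πk) = 0.05261/(4π·0.0523) = 0.08005 K/W
ΣR = 6.166×10^-7 + 0.1500 + 0.08005 = 0.2301 K/W
Q = ΔT/ΣR = (35.7 °C − 10.8 °C)/0.2301 = 108 W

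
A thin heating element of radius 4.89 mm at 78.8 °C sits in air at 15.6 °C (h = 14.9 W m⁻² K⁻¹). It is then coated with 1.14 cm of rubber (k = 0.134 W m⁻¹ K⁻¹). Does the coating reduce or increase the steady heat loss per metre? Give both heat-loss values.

Critical radius for a cylinder: r_cr = k/h = 0.00899 m = 0.899 cm.
Outer radius after coating: r₂ = 0.00489 + 0.0114 = 0.01629 m.
r₁ < r_cr < r₂: heat loss rises to a maximum at r_cr then falls. Whether the coating helps depends on whether Q(r₂) has dropped back below Q(r₁).
Bare: R = 1/(2πr₁h) = 2.184 m·K/W; Q = 63.2/2.184 = 28.9 W/m.
Coated: R = R_cond + R_conv = 2.085 m·K/W; Q = 63.2/2.085 = 30.3 W/m.

increases: 28.9 → 30.3 W/m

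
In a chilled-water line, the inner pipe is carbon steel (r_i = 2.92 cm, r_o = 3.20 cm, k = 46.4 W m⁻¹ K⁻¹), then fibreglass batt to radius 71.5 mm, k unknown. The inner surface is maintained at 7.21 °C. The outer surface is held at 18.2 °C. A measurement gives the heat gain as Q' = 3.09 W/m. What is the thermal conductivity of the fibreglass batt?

k = 0.0360 W/m·K

ΣR = ΔT/Q' = |7.21 − 18.2|/3.09 = 3.557 m·K/W
Known resistances:
  R'_carbon steel = ln(0.0320/0.0292)/(2πk) = 0.09157/(2π·46.4) = 3.141×10^-4 m·K/W
R_fibreglass batt = ΣR − ΣR_known = 3.557 − 3.141×10^-4 = 3.557 m·K/W
ln(r₂/r₁)/(2πk) = 3.557 ⇒ k = 0.8040/(2π·3.557) = 0.0360 W/m·K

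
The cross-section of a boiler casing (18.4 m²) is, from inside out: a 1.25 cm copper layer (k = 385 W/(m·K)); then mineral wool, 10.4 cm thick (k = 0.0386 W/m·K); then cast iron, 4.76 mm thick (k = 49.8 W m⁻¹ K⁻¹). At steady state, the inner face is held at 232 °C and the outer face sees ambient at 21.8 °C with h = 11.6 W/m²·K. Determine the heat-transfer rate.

Q = 1390 W

Series thermal resistances, inner to outer:
  R_copper = L/(kA) = 0.0125/(385·18.4) = 1.765×10^-6 K/W
  R_mineral wool = L/(kA) = 0.104/(0.0386·18.4) = 0.1464 K/W
  R_cast iron = L/(kA) = 0.00476/(49.8·18.4) = 5.195×10^-6 K/W
  R_conv,out = 1/(hA) = 1/(11.6·18.4) = 0.004685 K/W
ΣR = 1.765×10^-6 + 0.1464 + 5.195×10^-6 + 0.004685 = 0.1511 K/W
Q = ΔT/ΣR = (232 °C − 21.8 °C)/0.1511 = 1390 W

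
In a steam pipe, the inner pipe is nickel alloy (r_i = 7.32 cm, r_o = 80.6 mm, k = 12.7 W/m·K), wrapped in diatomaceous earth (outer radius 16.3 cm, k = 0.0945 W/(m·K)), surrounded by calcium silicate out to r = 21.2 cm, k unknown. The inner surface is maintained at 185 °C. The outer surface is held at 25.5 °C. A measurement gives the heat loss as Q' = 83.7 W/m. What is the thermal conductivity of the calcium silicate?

k = 0.0582 W/m·K

ΣR = ΔT/Q' = |185 − 25.5|/83.7 = 1.906 m·K/W
Known resistances:
  R'_nickel alloy = ln(0.0806/0.0732)/(2πk) = 0.09630/(2π·12.7) = 0.001207 m·K/W
  R'_diatomaceous earth = ln(0.163/0.0806)/(2πk) = 0.7043/(2π·0.0945) = 1.186 m·K/W
R_calcium silicate = ΣR − ΣR_known = 1.906 − 1.187 = 0.7190 m·K/W
ln(r₂/r₁)/(2πk) = 0.7190 ⇒ k = 0.2628/(2π·0.7190) = 0.0582 W/m·K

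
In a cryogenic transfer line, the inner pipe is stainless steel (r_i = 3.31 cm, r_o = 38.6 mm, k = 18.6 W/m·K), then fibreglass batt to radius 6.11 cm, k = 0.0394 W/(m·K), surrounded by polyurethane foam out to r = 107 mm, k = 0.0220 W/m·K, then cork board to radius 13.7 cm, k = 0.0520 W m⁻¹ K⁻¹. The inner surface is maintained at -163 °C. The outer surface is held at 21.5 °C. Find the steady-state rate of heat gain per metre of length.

Treat each layer as a resistance in series:
  R'_stainless steel = ln(0.0386/0.0331)/(2πk) = 0.1537/(2π·18.6) = 0.001315 m·K/W
  R'_fibreglass batt = ln(0.0611/0.0386)/(2πk) = 0.4593/(2π·0.0394) = 1.855 m·K/W
  R'_polyurethane foam = ln(0.107/0.0611)/(2πk) = 0.5603/(2π·0.0220) = 4.054 m·K/W
  R'_cork board = ln(0.137/0.107)/(2πk) = 0.2472/(2π·0.0520) = 0.7565 m·K/W
ΣR = 0.001315 + 1.855 + 4.054 + 0.7565 = 6.667 m·K/W
Q' = ΔT/ΣR = (-163 °C − 21.5 °C)/6.667 = -27.7 W/m
(Negative Q' ⇒ heat flows inward; heat gain = 27.7 W/m.)

Q' = 27.7 W/m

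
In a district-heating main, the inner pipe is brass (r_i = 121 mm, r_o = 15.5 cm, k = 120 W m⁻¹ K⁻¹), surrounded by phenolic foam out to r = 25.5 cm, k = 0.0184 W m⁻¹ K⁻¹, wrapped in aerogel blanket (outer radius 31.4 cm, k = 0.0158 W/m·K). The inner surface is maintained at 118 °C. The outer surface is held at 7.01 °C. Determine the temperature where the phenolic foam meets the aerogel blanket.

T = 43.4 °C

Series thermal resistances, inner to outer:
  R'_brass = ln(0.155/0.121)/(2πk) = 0.2476/(2π·120) = 3.284×10^-4 m·K/W
  R'_phenolic foam = ln(0.255/0.155)/(2πk) = 0.4978/(2π·0.0184) = 4.306 m·K/W
  R'_aerogel blanket = ln(0.314/0.255)/(2πk) = 0.2081/(2π·0.0158) = 2.097 m·K/W
ΣR = 3.284×10^-4 + 4.306 + 2.097 = 6.403 m·K/W
Q' = ΔT/ΣR = (118 °C − 7.01 °C)/6.403 = 17.33 W/m
From the inner boundary to the phenolic foam/aerogel blanket interface, ΣR_partial = 4.306 m·K/W.
T_interface = T_in − Q'·ΣR_partial = 118 °C − (17.33)(4.306) = 43.4 °C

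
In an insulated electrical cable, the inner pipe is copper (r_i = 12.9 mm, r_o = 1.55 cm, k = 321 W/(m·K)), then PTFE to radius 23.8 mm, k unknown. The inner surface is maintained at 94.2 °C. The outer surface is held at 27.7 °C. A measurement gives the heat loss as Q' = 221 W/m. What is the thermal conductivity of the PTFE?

ΣR = ΔT/Q' = |94.2 − 27.7|/221 = 0.3009 m·K/W
Known resistances:
  R'_copper = ln(0.0155/0.0129)/(2πk) = 0.1836/(2π·321) = 9.104×10^-5 m·K/W
R_PTFE = ΣR − ΣR_known = 0.3009 − 9.104×10^-5 = 0.3008 m·K/W
ln(r₂/r₁)/(2πk) = 0.3008 ⇒ k = 0.4288/(2π·0.3008) = 0.227 W/m·K

k = 0.227 W/m·K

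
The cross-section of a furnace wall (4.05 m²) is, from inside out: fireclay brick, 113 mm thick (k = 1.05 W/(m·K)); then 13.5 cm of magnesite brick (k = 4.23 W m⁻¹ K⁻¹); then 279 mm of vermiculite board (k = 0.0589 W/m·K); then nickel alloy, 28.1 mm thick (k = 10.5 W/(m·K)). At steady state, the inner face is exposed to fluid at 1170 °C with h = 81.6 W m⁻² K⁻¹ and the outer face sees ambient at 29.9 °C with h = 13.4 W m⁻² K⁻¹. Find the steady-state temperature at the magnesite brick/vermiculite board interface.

T = 1135 °C

Resistance network (inner→outer):
  R_conv,in = 1/(hA) = 1/(81.6·4.05) = 0.003026 K/W
  R_fireclay brick = L/(kA) = 0.113/(1.05·4.05) = 0.02657 K/W
  R_magnesite brick = L/(kA) = 0.135/(4.23·4.05) = 0.007880 K/W
  R_vermiculite board = L/(kA) = 0.279/(0.0589·4.05) = 1.170 K/W
  R_nickel alloy = L/(kA) = 0.0281/(10.5·4.05) = 6.608×10^-4 K/W
  R_conv,out = 1/(hA) = 1/(13.4·4.05) = 0.01843 K/W
ΣR = 0.003026 + 0.02657 + 0.007880 + 1.170 + 6.608×10^-4 + 0.01843 = 1.227 K/W
Q = ΔT/ΣR = (1170 °C − 29.9 °C)/1.227 = 929.2 W
From the inner boundary to the magnesite brick/vermiculite board interface, ΣR_partial = 0.03748 K/W.
T_interface = T_in − Q·ΣR_partial = 1170 °C − (929.2)(0.03748) = 1135 °C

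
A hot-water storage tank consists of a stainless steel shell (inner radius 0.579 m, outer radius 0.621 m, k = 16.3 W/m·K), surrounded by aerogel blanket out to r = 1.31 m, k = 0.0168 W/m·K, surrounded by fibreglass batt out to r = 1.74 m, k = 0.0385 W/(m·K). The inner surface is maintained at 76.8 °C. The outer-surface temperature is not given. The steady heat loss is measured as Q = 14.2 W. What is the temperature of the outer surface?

Sum the resistances:
  R_stainless steel = (1/0.579 − 1/0.621)/(4πk) = 0.1168/(4π·16.3) = 5.703×10^-4 K/W
  R_aerogel blanket = (1/0.621 − 1/1.31)/(4πk) = 0.8469/(4π·0.0168) = 4.012 K/W
  R_fibreglass batt = (1/1.31 − 1/1.74)/(4πk) = 0.1886/(4π·0.0385) = 0.3899 K/W
ΣR = 4.402 K/W
ΔT = Q·ΣR = 14.2 × 4.402 = 62.51 K
Heat flows outward, so T_out = T_in − ΔT = 76.8 − 62.51 = 14.3 °C

T_out = 14.3 °C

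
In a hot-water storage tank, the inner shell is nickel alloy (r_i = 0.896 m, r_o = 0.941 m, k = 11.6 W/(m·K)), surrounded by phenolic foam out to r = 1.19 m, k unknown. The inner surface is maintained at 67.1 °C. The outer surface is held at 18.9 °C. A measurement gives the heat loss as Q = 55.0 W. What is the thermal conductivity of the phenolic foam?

k = 0.0202 W/m·K

ΣR = ΔT/Q = |67.1 − 18.9|/55.0 = 0.8764 K/W
Known resistances:
  R_nickel alloy = (1/0.896 − 1/0.941)/(4πk) = 0.05337/(4π·11.6) = 3.661×10^-4 K/W
R_phenolic foam = ΣR − ΣR_known = 0.8764 − 3.661×10^-4 = 0.8760 K/W
(1/r₁−1/r₂)/(4πk) = 0.8760 ⇒ k = 0.2224/(4π·0.8760) = 0.0202 W/m·K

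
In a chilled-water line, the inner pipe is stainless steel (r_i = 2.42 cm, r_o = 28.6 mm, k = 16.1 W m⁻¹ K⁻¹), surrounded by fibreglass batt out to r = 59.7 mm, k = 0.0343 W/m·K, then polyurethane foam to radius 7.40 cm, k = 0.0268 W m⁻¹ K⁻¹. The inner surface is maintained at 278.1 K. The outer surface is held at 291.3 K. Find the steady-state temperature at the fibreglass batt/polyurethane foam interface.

T = 287.7 K

Series thermal resistances, inner to outer:
  R'_stainless steel = ln(0.0286/0.0242)/(2πk) = 0.1671/(2π·16.1) = 0.001651 m·K/W
  R'_fibreglass batt = ln(0.0597/0.0286)/(2πk) = 0.7359/(2π·0.0343) = 3.415 m·K/W
  R'_polyurethane foam = ln(0.0740/0.0597)/(2πk) = 0.2147/(2π·0.0268) = 1.275 m·K/W
ΣR = 0.001651 + 3.415 + 1.275 = 4.692 m·K/W
Q' = ΔT/ΣR = (278.1 K − 291.3 K)/4.692 = -2.813 W/m
From the inner boundary to the fibreglass batt/polyurethane foam interface, ΣR_partial = 3.417 m·K/W.
T_interface = T_in − Q'·ΣR_partial = 278.1 K − (-2.813)(3.417) = 287.7 K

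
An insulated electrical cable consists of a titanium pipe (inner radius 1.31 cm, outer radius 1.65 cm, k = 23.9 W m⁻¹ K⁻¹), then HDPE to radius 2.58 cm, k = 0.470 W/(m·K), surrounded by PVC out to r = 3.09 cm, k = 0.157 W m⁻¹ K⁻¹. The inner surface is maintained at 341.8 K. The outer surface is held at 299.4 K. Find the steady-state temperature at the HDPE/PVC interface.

Treat each layer as a resistance in series:
  R'_titanium = ln(0.0165/0.0131)/(2πk) = 0.2307/(2π·23.9) = 0.001537 m·K/W
  R'_HDPE = ln(0.0258/0.0165)/(2πk) = 0.4470/(2π·0.470) = 0.1514 m·K/W
  R'_PVC = ln(0.0309/0.0258)/(2πk) = 0.1804/(2π·0.157) = 0.1829 m·K/W
ΣR = 0.001537 + 0.1514 + 0.1829 = 0.3358 m·K/W
Q' = ΔT/ΣR = (341.8 K − 299.4 K)/0.3358 = 126.3 W/m
From the inner boundary to the HDPE/PVC interface, ΣR_partial = 0.1529 m·K/W.
T_interface = T_in − Q'·ΣR_partial = 341.8 K − (126.3)(0.1529) = 322.5 K

T = 322.5 K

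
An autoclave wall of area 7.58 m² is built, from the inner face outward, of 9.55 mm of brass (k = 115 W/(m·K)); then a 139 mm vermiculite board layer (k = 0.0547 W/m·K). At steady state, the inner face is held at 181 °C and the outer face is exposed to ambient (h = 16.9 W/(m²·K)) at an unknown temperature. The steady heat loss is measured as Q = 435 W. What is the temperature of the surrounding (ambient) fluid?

T_out = 31.8 °C

Series resistances:
  R_brass = L/(kA) = 0.00955/(115·7.58) = 1.096×10^-5 K/W
  R_vermiculite board = L/(kA) = 0.139/(0.0547·7.58) = 0.3352 K/W
  R_conv,out = 1/(hA) = 1/(16.9·7.58) = 0.007806 K/W
ΣR = 0.3431 K/W
ΔT = Q·ΣR = 435 × 0.3431 = 149.2 K
Heat flows outward, so T_out = T_in − ΔT = 181 − 149.2 = 31.8 °C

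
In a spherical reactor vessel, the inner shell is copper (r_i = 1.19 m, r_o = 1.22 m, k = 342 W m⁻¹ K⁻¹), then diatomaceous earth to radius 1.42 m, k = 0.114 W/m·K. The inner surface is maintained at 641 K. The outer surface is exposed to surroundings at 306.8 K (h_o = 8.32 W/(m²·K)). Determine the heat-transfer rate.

Q = 3.92 kW

Resistance network (inner→outer):
  R_copper = (1/1.19 − 1/1.22)/(4πk) = 0.02066/(4π·342) = 4.808×10^-6 K/W
  R_diatomaceous earth = (1/1.22 − 1/1.42)/(4πk) = 0.1154/(4π·0.114) = 0.08059 K/W
  R_conv,out = 1/(4πr²h) = 1/(4π·1.42²·8.32) = 0.004743 K/W
ΣR = 4.808×10^-6 + 0.08059 + 0.004743 = 0.08534 K/W
Q = ΔT/ΣR = (641 K − 306.8 K)/0.08534 = 3920 W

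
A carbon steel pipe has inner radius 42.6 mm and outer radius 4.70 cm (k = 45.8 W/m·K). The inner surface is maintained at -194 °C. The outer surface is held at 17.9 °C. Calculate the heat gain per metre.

Q' = 6.20×10^5 W/m

Q' = 2πk·ΔT/ln(r₂/r₁) = 2π × 45.8 × 211.9 / ln(0.0470/0.0426) = 6.20×10^5 W/m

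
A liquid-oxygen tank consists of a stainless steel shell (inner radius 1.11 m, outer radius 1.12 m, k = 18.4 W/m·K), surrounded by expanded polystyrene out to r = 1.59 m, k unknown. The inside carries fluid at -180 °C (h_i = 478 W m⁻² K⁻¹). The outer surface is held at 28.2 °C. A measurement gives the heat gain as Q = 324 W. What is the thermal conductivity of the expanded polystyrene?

k = 0.0327 W/m·K

ΣR = ΔT/Q = |-180 − 28.2|/324 = 0.6426 K/W
Known resistances:
  R_conv,in = 1/(4πr²h) = 1/(4π·1.11²·478) = 1.351×10^-4 K/W
  R_stainless steel = (1/1.11 − 1/1.12)/(4πk) = 0.008044/(4π·18.4) = 3.479×10^-5 K/W
R_expanded polystyrene = ΣR − ΣR_known = 0.6426 − 1.699×10^-4 = 0.6424 K/W
(1/r₁−1/r₂)/(4πk) = 0.6424 ⇒ k = 0.2639/(4π·0.6424) = 0.0327 W/m·K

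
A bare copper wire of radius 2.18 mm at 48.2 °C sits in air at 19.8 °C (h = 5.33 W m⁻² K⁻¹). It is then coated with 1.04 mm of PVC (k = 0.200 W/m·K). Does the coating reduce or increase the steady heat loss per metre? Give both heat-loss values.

Critical radius for a cylinder: r_cr = k/h = 0.0375 m = 3.75 cm.
Outer radius after coating: r₂ = 0.00218 + 0.00104 = 0.00322 m.
Since r₁ < r_cr and r₂ ≤ r_cr, the coating moves toward the maximum at r_cr — heat loss rises.
Bare: R = 1/(2πr₁h) = 13.70 m·K/W; Q = 28.4/13.70 = 2.07 W/m.
Coated: R = R_cond + R_conv = 9.584 m·K/W; Q = 28.4/9.584 = 2.96 W/m.

increases: 2.07 → 2.96 W/m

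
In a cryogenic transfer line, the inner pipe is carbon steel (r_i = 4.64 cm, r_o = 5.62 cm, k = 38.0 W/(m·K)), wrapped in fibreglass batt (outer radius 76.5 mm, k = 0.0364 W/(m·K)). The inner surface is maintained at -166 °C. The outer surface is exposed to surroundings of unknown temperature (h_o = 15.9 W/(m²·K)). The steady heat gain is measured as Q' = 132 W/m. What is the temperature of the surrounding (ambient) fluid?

Sum the resistances:
  R'_carbon steel = ln(0.0562/0.0464)/(2πk) = 0.1916/(2π·38.0) = 8.025×10^-4 m·K/W
  R'_fibreglass batt = ln(0.0765/0.0562)/(2πk) = 0.3084/(2π·0.0364) = 1.348 m·K/W
  R'_conv,out = 1/(2πr h) = 1/(2π·0.0765·15.9) = 0.1308 m·K/W
ΣR = 1.480 m·K/W
ΔT = Q'·ΣR = 132 × 1.480 = 195.4 K
Heat flows inward, so T_out = T_in + ΔT = -166 + 195.4 = 29.4 °C

T_out = 29.4 °C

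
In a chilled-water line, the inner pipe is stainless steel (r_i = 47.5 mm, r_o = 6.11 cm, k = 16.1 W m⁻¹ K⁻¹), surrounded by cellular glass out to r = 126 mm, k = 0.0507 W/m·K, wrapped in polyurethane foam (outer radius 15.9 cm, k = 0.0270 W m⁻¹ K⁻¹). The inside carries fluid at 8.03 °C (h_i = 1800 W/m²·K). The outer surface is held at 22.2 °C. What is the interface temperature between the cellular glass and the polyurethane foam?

T = 16.9 °C

Series thermal resistances, inner to outer:
  R'_conv,in = 1/(2πr h) = 1/(2π·0.0475·1800) = 0.001861 m·K/W
  R'_stainless steel = ln(0.0611/0.0475)/(2πk) = 0.2518/(2π·16.1) = 0.002489 m·K/W
  R'_cellular glass = ln(0.126/0.0611)/(2πk) = 0.7238/(2π·0.0507) = 2.272 m·K/W
  R'_polyurethane foam = ln(0.159/0.126)/(2πk) = 0.2326/(2π·0.0270) = 1.371 m·K/W
ΣR = 0.001861 + 0.002489 + 2.272 + 1.371 = 3.647 m·K/W
Q' = ΔT/ΣR = (8.03 °C − 22.2 °C)/3.647 = -3.885 W/m
From the inner boundary to the cellular glass/polyurethane foam interface, ΣR_partial = 2.276 m·K/W.
T_interface = T_in − Q'·ΣR_partial = 8.03 °C − (-3.885)(2.276) = 16.9 °C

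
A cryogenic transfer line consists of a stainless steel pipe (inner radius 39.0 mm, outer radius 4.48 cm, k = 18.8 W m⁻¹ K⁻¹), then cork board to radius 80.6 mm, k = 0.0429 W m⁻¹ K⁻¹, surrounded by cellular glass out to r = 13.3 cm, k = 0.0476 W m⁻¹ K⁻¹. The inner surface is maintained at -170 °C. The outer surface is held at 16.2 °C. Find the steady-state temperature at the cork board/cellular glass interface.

T = -64.7 °C

Series thermal resistances, inner to outer:
  R'_stainless steel = ln(0.0448/0.0390)/(2πk) = 0.1386/(2π·18.8) = 0.001174 m·K/W
  R'_cork board = ln(0.0806/0.0448)/(2πk) = 0.5873/(2π·0.0429) = 2.179 m·K/W
  R'_cellular glass = ln(0.133/0.0806)/(2πk) = 0.5009/(2π·0.0476) = 1.675 m·K/W
ΣR = 0.001174 + 2.179 + 1.675 = 3.855 m·K/W
Q' = ΔT/ΣR = (-170 °C − 16.2 °C)/3.855 = -48.30 W/m
From the inner boundary to the cork board/cellular glass interface, ΣR_partial = 2.180 m·K/W.
T_interface = T_in − Q'·ΣR_partial = -170 °C − (-48.30)(2.180) = -64.7 °C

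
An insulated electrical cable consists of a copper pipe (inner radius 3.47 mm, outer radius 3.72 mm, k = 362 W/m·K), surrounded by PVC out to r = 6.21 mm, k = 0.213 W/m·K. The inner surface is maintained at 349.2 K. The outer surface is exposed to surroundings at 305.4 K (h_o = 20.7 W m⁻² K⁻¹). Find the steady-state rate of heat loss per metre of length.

Q' = 27.0 W/m

Resistance network (inner→outer):
  R'_copper = ln(0.00372/0.00347)/(2πk) = 0.06957/(2π·362) = 3.059×10^-5 m·K/W
  R'_PVC = ln(0.00621/0.00372)/(2πk) = 0.5124/(2π·0.213) = 0.3829 m·K/W
  R'_conv,out = 1/(2πr h) = 1/(2π·0.00621·20.7) = 1.238 m·K/W
ΣR = 3.059×10^-5 + 0.3829 + 1.238 = 1.621 m·K/W
Q' = ΔT/ΣR = (349.2 K − 305.4 K)/1.621 = 27.0 W/m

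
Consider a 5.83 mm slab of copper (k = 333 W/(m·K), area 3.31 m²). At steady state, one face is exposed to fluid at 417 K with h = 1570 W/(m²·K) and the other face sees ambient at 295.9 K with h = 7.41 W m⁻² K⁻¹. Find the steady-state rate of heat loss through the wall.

Q = 2960 W

Treat each layer as a resistance in series:
  R_conv,in = 1/(hA) = 1/(1570·3.31) = 1.924×10^-4 K/W
  R_copper = L/(kA) = 0.00583/(333·3.31) = 5.289×10^-6 K/W
  R_conv,out = 1/(hA) = 1/(7.41·3.31) = 0.04077 K/W
ΣR = 1.924×10^-4 + 5.289×10^-6 + 0.04077 = 0.04097 K/W
Q = ΔT/ΣR = (417 K − 295.9 K)/0.04097 = 2960 W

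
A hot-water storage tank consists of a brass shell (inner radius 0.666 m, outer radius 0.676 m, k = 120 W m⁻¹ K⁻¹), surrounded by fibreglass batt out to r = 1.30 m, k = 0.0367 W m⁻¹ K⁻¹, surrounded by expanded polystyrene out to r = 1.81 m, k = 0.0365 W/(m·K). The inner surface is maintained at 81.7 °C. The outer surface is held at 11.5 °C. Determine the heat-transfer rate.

Q = 34.9 W

Series thermal resistances, inner to outer:
  R_brass = (1/0.666 − 1/0.676)/(4πk) = 0.02221/(4π·120) = 1.473×10^-5 K/W
  R_fibreglass batt = (1/0.676 − 1/1.30)/(4πk) = 0.7101/(4π·0.0367) = 1.540 K/W
  R_expanded polystyrene = (1/1.30 − 1/1.81)/(4πk) = 0.2167/(4π·0.0365) = 0.4725 K/W
ΣR = 1.473×10^-5 + 1.540 + 0.4725 = 2.013 K/W
Q = ΔT/ΣR = (81.7 °C − 11.5 °C)/2.013 = 34.9 W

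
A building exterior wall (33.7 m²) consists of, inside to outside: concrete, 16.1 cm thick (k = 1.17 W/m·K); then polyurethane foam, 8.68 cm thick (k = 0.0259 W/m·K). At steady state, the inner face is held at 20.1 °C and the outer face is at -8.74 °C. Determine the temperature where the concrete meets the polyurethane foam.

Resistance network (inner→outer):
  R_concrete = L/(kA) = 0.161/(1.17·33.7) = 0.004083 K/W
  R_polyurethane foam = L/(kA) = 0.0868/(0.0259·33.7) = 0.09945 K/W
ΣR = 0.004083 + 0.09945 = 0.1035 K/W
Q = ΔT/ΣR = (20.1 °C − -8.74 °C)/0.1035 = 278.6 W
From the inner boundary to the concrete/polyurethane foam interface, ΣR_partial = 0.004083 K/W.
T_interface = T_in − Q·ΣR_partial = 20.1 °C − (278.6)(0.004083) = 19.0 °C

T = 19.0 °C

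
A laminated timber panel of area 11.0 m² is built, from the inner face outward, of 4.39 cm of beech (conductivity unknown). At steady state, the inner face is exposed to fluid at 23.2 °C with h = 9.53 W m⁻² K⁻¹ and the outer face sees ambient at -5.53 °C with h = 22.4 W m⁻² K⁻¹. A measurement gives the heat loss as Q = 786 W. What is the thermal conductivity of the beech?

ΣR = ΔT/Q = |23.2 − -5.53|/786 = 0.03655 K/W
Known resistances:
  R_conv,in = 1/(hA) = 1/(9.53·11.0) = 0.009539 K/W
  R_conv,out = 1/(hA) = 1/(22.4·11.0) = 0.004058 K/W
R_beech = ΣR − ΣR_known = 0.03655 − 0.01360 = 0.02295 K/W
L/(kA) = 0.02295 ⇒ k = 0.0439/(0.02295·11.0) = 0.174 W/m·K

k = 0.174 W/m·K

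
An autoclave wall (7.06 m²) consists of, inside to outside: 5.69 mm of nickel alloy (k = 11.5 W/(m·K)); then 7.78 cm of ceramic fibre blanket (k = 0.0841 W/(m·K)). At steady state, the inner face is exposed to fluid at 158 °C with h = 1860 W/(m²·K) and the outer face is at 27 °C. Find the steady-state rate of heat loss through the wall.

Series thermal resistances, inner to outer:
  R_conv,in = 1/(hA) = 1/(1860·7.06) = 7.615×10^-5 K/W
  R_nickel alloy = L/(kA) = 0.00569/(11.5·7.06) = 7.008×10^-5 K/W
  R_ceramic fibre blanket = L/(kA) = 0.0778/(0.0841·7.06) = 0.1310 K/W
ΣR = 7.615×10^-5 + 7.008×10^-5 + 0.1310 = 0.1311 K/W
Q = ΔT/ΣR = (158 °C − 27 °C)/0.1311 = 999 W

Q = 999 W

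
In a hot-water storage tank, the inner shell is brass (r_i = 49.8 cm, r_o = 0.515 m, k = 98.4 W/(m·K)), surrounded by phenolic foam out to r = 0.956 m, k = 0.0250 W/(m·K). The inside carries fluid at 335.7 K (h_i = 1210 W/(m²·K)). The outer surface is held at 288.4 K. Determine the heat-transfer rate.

Q = 16.6 W

Resistance network (inner→outer):
  R_conv,in = 1/(4πr²h) = 1/(4π·0.498²·1210) = 2.652×10^-4 K/W
  R_brass = (1/0.498 − 1/0.515)/(4πk) = 0.06628/(4π·98.4) = 5.361×10^-5 K/W
  R_phenolic foam = (1/0.515 − 1/0.956)/(4πk) = 0.8957/(4π·0.0250) = 2.851 K/W
ΣR = 2.652×10^-4 + 5.361×10^-5 + 2.851 = 2.851 K/W
Q = ΔT/ΣR = (335.7 K − 288.4 K)/2.851 = 16.6 W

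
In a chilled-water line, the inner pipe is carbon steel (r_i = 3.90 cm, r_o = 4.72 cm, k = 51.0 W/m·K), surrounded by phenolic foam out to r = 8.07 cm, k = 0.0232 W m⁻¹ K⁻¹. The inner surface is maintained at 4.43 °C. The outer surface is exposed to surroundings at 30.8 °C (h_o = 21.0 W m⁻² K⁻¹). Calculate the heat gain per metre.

Treat each layer as a resistance in series:
  R'_carbon steel = ln(0.0472/0.0390)/(2πk) = 0.1908/(2π·51.0) = 5.955×10^-4 m·K/W
  R'_phenolic foam = ln(0.0807/0.0472)/(2πk) = 0.5363/(2π·0.0232) = 3.679 m·K/W
  R'_conv,out = 1/(2πr h) = 1/(2π·0.0807·21.0) = 0.09391 m·K/W
ΣR = 5.955×10^-4 + 3.679 + 0.09391 = 3.774 m·K/W
Q' = ΔT/ΣR = (4.43 °C − 30.8 °C)/3.774 = -6.99 W/m
(Negative Q' ⇒ heat flows inward; heat gain = 6.99 W/m.)

Q' = 6.99 W/m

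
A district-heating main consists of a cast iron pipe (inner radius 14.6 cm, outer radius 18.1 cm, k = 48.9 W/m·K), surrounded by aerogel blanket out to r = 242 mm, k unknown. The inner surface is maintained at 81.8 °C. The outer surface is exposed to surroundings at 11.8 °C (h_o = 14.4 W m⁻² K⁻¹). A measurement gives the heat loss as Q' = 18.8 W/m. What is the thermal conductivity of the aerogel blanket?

k = 0.0126 W/m·K

ΣR = ΔT/Q' = |81.8 − 11.8|/18.8 = 3.723 m·K/W
Known resistances:
  R'_cast iron = ln(0.181/0.146)/(2πk) = 0.2149/(2π·48.9) = 6.994×10^-4 m·K/W
  R'_conv,out = 1/(2πr h) = 1/(2π·0.242·14.4) = 0.04567 m·K/W
R_aerogel blanket = ΣR − ΣR_known = 3.723 − 0.04637 = 3.677 m·K/W
ln(r₂/r₁)/(2πk) = 3.677 ⇒ k = 0.2904/(2π·3.677) = 0.0126 W/m·K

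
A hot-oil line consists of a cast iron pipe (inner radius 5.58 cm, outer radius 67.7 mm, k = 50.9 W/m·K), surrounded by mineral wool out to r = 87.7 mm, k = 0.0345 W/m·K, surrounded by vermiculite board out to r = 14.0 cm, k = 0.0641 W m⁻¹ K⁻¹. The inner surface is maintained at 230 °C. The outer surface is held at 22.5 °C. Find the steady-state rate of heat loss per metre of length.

Treat each layer as a resistance in series:
  R'_cast iron = ln(0.0677/0.0558)/(2πk) = 0.1933/(2π·50.9) = 6.045×10^-4 m·K/W
  R'_mineral wool = ln(0.0877/0.0677)/(2πk) = 0.2588/(2π·0.0345) = 1.194 m·K/W
  R'_vermiculite board = ln(0.140/0.0877)/(2πk) = 0.4677/(2π·0.0641) = 1.161 m·K/W
ΣR = 6.045×10^-4 + 1.194 + 1.161 = 2.356 m·K/W
Q' = ΔT/ΣR = (230 °C − 22.5 °C)/2.356 = 88.1 W/m

Q' = 88.1 W/m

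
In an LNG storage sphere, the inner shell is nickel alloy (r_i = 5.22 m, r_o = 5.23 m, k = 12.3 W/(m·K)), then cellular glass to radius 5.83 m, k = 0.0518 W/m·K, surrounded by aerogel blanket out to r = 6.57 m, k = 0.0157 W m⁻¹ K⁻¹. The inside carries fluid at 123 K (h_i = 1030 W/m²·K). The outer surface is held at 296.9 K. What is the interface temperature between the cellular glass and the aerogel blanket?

T = 164 K

Treat each layer as a resistance in series:
  R_conv,in = 1/(4πr²h) = 1/(4π·5.22²·1030) = 2.835×10^-6 K/W
  R_nickel alloy = (1/5.22 − 1/5.23)/(4πk) = 3.663×10^-4/(4π·12.3) = 2.370×10^-6 K/W
  R_cellular glass = (1/5.23 − 1/5.83)/(4πk) = 0.01968/(4π·0.0518) = 0.03023 K/W
  R_aerogel blanket = (1/5.83 − 1/6.57)/(4πk) = 0.01932/(4π·0.0157) = 0.09792 K/W
ΣR = 2.835×10^-6 + 2.370×10^-6 + 0.03023 + 0.09792 = 0.1282 K/W
Q = ΔT/ΣR = (123 K − 296.9 K)/0.1282 = -1356 W
From the inner boundary to the cellular glass/aerogel blanket interface, ΣR_partial = 0.03024 K/W.
T_interface = T_in − Q·ΣR_partial = 123 K − (-1356)(0.03024) = 164 K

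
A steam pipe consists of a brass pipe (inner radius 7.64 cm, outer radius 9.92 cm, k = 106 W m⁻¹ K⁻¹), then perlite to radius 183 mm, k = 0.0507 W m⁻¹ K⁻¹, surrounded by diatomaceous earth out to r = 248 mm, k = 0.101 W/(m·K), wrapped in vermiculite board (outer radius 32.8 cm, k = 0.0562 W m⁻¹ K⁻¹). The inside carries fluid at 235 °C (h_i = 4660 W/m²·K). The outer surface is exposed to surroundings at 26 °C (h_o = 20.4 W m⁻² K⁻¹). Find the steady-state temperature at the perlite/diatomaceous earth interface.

Series thermal resistances, inner to outer:
  R'_conv,in = 1/(2πr h) = 1/(2π·0.0764·4660) = 4.470×10^-4 m·K/W
  R'_brass = ln(0.0992/0.0764)/(2πk) = 0.2612/(2π·106) = 3.921×10^-4 m·K/W
  R'_perlite = ln(0.183/0.0992)/(2πk) = 0.6123/(2π·0.0507) = 1.922 m·K/W
  R'_diatomaceous earth = ln(0.248/0.183)/(2πk) = 0.3039/(2π·0.101) = 0.4790 m·K/W
  R'_vermiculite board = ln(0.328/0.248)/(2πk) = 0.2796/(2π·0.0562) = 0.7918 m·K/W
  R'_conv,out = 1/(2πr h) = 1/(2π·0.328·20.4) = 0.02379 m·K/W
ΣR = 4.470×10^-4 + 3.921×10^-4 + 1.922 + 0.4790 + 0.7918 + 0.02379 = 3.217 m·K/W
Q' = ΔT/ΣR = (235 °C − 26 °C)/3.217 = 64.97 W/m
From the inner boundary to the perlite/diatomaceous earth interface, ΣR_partial = 1.923 m·K/W.
T_interface = T_in − Q'·ΣR_partial = 235 °C − (64.97)(1.923) = 110 °C

T = 110 °C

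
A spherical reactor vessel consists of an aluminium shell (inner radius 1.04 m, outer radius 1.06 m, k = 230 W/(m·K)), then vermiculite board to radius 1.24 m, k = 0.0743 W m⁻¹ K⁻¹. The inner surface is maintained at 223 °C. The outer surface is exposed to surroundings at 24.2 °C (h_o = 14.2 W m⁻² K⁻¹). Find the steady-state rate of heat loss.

Series thermal resistances, inner to outer:
  R_aluminium = (1/1.04 − 1/1.06)/(4πk) = 0.01814/(4π·230) = 6.277×10^-6 K/W
  R_vermiculite board = (1/1.06 − 1/1.24)/(4πk) = 0.1369/(4π·0.0743) = 0.1467 K/W
  R_conv,out = 1/(4πr²h) = 1/(4π·1.24²·14.2) = 0.003645 K/W
ΣR = 6.277×10^-6 + 0.1467 + 0.003645 = 0.1504 K/W
Q = ΔT/ΣR = (223 °C − 24.2 °C)/0.1504 = 1320 W

Q = 1320 W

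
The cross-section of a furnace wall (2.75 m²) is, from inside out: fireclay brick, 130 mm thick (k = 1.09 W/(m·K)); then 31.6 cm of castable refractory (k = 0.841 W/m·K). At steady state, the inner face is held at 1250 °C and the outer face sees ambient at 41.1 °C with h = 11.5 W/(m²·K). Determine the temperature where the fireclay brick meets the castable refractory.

T = 1002 °C

Series thermal resistances, inner to outer:
  R_fireclay brick = L/(kA) = 0.130/(1.09·2.75) = 0.04337 K/W
  R_castable refractory = L/(kA) = 0.316/(0.841·2.75) = 0.1366 K/W
  R_conv,out = 1/(hA) = 1/(11.5·2.75) = 0.03162 K/W
ΣR = 0.04337 + 0.1366 + 0.03162 = 0.2116 K/W
Q = ΔT/ΣR = (1250 °C − 41.1 °C)/0.2116 = 5713 W
From the inner boundary to the fireclay brick/castable refractory interface, ΣR_partial = 0.04337 K/W.
T_interface = T_in − Q·ΣR_partial = 1250 °C − (5713)(0.04337) = 1002 °C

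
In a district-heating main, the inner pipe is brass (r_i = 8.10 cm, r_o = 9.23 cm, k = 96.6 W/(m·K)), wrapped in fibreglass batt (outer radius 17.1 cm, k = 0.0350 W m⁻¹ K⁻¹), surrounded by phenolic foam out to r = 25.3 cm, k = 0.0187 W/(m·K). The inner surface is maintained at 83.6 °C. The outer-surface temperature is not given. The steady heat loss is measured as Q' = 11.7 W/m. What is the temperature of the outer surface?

T_out = 11.8 °C

Series resistances:
  R'_brass = ln(0.0923/0.0810)/(2πk) = 0.1306/(2π·96.6) = 2.152×10^-4 m·K/W
  R'_fibreglass batt = ln(0.171/0.0923)/(2πk) = 0.6166/(2π·0.0350) = 2.804 m·K/W
  R'_phenolic foam = ln(0.253/0.171)/(2πk) = 0.3917/(2π·0.0187) = 3.334 m·K/W
ΣR = 6.138 m·K/W
ΔT = Q'·ΣR = 11.7 × 6.138 = 71.81 K
Heat flows outward, so T_out = T_in − ΔT = 83.6 − 71.81 = 11.8 °C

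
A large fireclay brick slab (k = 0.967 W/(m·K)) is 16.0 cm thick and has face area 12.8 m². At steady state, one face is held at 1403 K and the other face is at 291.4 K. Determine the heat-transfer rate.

Q = 86000 W

Q = kA·ΔT/L = 0.967 × 12.8 × |1403 K − 291.4 K| / 0.160 = 86000 W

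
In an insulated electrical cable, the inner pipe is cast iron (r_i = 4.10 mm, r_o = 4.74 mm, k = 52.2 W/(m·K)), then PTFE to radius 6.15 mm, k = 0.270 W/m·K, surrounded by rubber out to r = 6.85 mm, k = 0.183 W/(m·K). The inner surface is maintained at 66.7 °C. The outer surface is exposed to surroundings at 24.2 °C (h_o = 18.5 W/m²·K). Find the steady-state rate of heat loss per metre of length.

Treat each layer as a resistance in series:
  R'_cast iron = ln(0.00474/0.00410)/(2πk) = 0.1451/(2π·52.2) = 4.423×10^-4 m·K/W
  R'_PTFE = ln(0.00615/0.00474)/(2πk) = 0.2604/(2π·0.270) = 0.1535 m·K/W
  R'_rubber = ln(0.00685/0.00615)/(2πk) = 0.1078/(2π·0.183) = 0.09375 m·K/W
  R'_conv,out = 1/(2πr h) = 1/(2π·0.00685·18.5) = 1.256 m·K/W
ΣR = 4.423×10^-4 + 0.1535 + 0.09375 + 1.256 = 1.504 m·K/W
Q' = ΔT/ΣR = (66.7 °C − 24.2 °C)/1.504 = 28.3 W/m

Q' = 28.3 W/m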